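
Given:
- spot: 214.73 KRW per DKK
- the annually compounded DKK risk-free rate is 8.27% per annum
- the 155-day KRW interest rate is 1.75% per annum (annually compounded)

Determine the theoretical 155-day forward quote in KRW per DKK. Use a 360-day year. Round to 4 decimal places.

209.0639

T = 155/360 years.
KRW growth factor: (1 + 0.0175)^(155/360) = 1.007497519.
Growth of 1 DKK over T: (1 + 0.0827)^(155/360) = 1.034802978.
Forward (KRW per DKK) = 214.73 × 1.007497519 / 1.034802978 = 209.063896.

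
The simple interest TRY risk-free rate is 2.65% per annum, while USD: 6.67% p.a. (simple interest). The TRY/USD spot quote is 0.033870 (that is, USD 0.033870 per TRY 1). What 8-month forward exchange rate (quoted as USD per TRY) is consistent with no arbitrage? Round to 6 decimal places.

T = 8/12 years.
Growth of 1 USD over T: 1 + 0.0667×8/12 = 1.0444667.
TRY growth factor: 1 + 0.0265×8/12 = 1.0176667.
So F = 0.03387 × 1.0444667 / 1.0176667 = 0.03476196 (USD/TRY).

0.034762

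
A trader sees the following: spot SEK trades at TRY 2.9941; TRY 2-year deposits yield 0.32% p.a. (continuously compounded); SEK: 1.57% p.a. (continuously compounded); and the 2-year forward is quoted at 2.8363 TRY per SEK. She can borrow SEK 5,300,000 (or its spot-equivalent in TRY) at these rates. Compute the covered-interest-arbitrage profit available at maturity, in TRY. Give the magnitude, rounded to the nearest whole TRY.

T = 2 years.
Invest the SEK and cover forward: 5,300,000 × 1.0318981806 × 2.8363 = TRY 15,511,895.89.
Convert at spot and invest in TRY: 5,300,000 × 2.9941 × 1.0064205238 = TRY 15,970,615.56.
The quoted forward undervalues SEK, so borrow SEK, convert to TRY at spot, deposit the TRY at 0.32%, and buy SEK forward at 2.8363 to cover the loan.
Arbitrage profit = |15,511,895.89 − 15,970,615.56| = TRY 458,720.

TRY 458,720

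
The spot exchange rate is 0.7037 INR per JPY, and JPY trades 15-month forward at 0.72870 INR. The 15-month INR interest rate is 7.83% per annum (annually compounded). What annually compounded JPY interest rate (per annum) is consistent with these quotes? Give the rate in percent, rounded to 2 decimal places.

4.86%

T = 15/12 years.
CIP gives F = S · g_INR/g_JPY, so g_INR/g_JPY = 0.7287/0.7037 = 1.0355265.
INR growth factor: (1 + 0.0783)^(15/12) = 1.0988148.
So the JPY growth factor = 1.061117.
Annualise: 1.061117^(12/15) − 1 = 0.048602 = 4.86%.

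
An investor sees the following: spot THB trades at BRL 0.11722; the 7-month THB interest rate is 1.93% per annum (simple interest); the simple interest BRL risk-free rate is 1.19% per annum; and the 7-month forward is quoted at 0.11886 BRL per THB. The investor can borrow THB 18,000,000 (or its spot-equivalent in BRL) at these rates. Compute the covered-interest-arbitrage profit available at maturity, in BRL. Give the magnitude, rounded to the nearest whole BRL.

T = 7/12 years.
Keep in THB, deliver into the forward: 18,000,000·1.011258333·0.11886 = BRL 2,163,566.98.
Swap to BRL now, deposit: 18,000,000·0.11722·1.006941667 = BRL 2,124,606.64.
The quoted forward overvalues THB, so borrow BRL, buy THB at spot, deposit the THB at 1.93%, and sell the proceeds forward at 0.11886.
Profit = 2,163,566.98 − 2,124,606.64 = BRL 38,960.

BRL 38,960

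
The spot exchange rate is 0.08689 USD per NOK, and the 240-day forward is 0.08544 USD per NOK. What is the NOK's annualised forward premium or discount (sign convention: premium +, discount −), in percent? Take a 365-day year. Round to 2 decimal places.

-2.54%

T = 240/365 years.
Period premium: (0.08544 − 0.08689)/0.08689 = -0.0166878.
×(1/T) gives -2.54% p.a.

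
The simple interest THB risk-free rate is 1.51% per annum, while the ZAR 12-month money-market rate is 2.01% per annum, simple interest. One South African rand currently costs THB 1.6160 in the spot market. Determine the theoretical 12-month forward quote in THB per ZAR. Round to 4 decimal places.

1.6081

T = 1 year.
Growth of 1 THB over T: 1 + 0.0151×1 = 1.015100.
ZAR growth factor: 1 + 0.0201×1 = 1.020100.
Forward (THB per ZAR) = 1.616 × 1.015100 / 1.020100 = 1.608079.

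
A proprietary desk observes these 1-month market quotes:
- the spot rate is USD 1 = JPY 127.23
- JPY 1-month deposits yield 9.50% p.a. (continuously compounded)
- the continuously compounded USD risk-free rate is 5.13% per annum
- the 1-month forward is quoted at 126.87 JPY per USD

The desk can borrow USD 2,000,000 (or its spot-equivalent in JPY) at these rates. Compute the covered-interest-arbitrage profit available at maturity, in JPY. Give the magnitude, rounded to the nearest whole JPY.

JPY 1,655,410

T = 1/12 years.
Route A — deposit USD, sell forward: 2,000,000 × 1.00428415085 × 126.87 = JPY 254,827,060.44.
Route B — convert at spot, deposit JPY: 2,000,000 × 127.23 × 1.00794808633 = JPY 256,482,470.05.
The quoted forward undervalues USD, so borrow USD, convert to JPY at spot, deposit the JPY at 9.50%, and buy USD forward at 126.87 to cover the loan.
The gap between the two covered legs is JPY 1,655,410.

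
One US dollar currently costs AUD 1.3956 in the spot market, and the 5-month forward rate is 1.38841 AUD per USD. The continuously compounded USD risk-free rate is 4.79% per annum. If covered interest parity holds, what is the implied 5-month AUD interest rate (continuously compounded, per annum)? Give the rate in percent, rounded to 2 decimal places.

T = 5/12 years.
F/S = 1.38841/1.3956 = 0.9948481 = (growth of AUD) / (growth of USD).
USD growth factor: e^(0.0479×5/12) = 1.0201588.
Hence g_AUD = 1.014903.
r = ln(1.014903)/(5/12) = 0.035503 → 3.55%.

3.55%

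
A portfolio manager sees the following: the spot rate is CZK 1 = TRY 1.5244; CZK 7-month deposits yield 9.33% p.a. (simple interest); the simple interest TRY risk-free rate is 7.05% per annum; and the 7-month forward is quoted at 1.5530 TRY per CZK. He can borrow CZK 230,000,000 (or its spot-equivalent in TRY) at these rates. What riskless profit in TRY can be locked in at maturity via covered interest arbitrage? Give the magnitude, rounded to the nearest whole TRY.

TRY 11,599,147

T = 7/12 years.
Invest the CZK and cover forward: 230,000,000 × 1.054425 × 1.5530 = TRY 376,630,065.75.
Convert at spot and invest in TRY: 230,000,000 × 1.5244 × 1.041125 = TRY 365,030,918.50.
The quoted forward overvalues CZK, so borrow TRY, buy CZK at spot, deposit the CZK at 9.33%, and sell the proceeds forward at 1.5530.
Profit = 376,630,065.75 − 365,030,918.50 = TRY 11,599,147.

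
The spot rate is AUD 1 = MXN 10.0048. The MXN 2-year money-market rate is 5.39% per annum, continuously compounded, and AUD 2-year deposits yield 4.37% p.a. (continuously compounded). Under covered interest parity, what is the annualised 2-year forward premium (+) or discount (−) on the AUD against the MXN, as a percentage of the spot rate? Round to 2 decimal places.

T = 2 years.
CIP forward (MXN per AUD) = 10.0048 × 1.113825/1.0913331 = 10.2109946.
Annualised premium = (F − S)/S × (1/T) = (10.2109946 − 10.0048)/10.0048 ÷ 2 = 1.03%.

+1.03%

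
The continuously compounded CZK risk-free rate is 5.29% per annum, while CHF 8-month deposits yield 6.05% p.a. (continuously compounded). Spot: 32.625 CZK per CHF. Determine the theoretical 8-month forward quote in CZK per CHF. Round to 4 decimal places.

T = 8/12 years.
Growth of 1 CZK over T: e^(0.0529×8/12) = 1.03589591.
Growth of 1 CHF over T: e^(0.0605×8/12) = 1.04115777.
Forward (CZK per CHF) = 32.625 × 1.03589591 / 1.04115777 = 32.460118.

32.4601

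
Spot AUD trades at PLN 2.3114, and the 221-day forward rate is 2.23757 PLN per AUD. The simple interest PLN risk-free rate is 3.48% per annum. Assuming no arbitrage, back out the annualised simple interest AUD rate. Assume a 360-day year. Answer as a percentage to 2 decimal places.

8.97%

T = 221/360 years.
CIP gives F = S · g_PLN/g_AUD, so g_PLN/g_AUD = 2.23757/2.3114 = 0.9680583.
PLN growth factor: 1 + 0.0348×221/360 = 1.0213633.
That pins the AUD growth at 1.0550638.
r = (1.0550638 − 1)/(221/360) = 0.089697 → 8.97%.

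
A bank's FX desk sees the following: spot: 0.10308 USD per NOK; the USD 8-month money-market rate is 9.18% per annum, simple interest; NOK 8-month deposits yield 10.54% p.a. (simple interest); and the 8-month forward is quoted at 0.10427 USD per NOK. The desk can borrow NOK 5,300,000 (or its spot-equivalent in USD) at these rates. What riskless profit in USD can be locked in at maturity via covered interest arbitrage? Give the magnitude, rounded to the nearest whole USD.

USD 11,704

T = 8/12 years.
Invest the NOK and cover forward: 5,300,000 × 1.07026667 × 0.10427 = USD 591,462.54.
Convert at spot and invest in USD: 5,300,000 × 0.10308 × 1.061200 = USD 579,759.03.
The quoted forward overvalues NOK, so borrow USD, buy NOK at spot, deposit the NOK at 10.54%, and sell the proceeds forward at 0.10427.
Profit = 591,462.54 − 579,759.03 = USD 11,704.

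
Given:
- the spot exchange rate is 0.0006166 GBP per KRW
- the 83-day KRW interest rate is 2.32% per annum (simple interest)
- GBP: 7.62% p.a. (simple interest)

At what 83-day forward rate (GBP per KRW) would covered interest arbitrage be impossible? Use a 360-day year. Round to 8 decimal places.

T = 83/360 years.
GBP growth factor: 1 + 0.0762×83/360 = 1.0175683.
KRW growth factor: 1 + 0.0232×83/360 = 1.0053489.
CIP: F = S · (grow GBP)/(grow KRW) = 0.0006166 × 1.0175683/1.0053489 = 0.0006240944 GBP per KRW.

0.00062409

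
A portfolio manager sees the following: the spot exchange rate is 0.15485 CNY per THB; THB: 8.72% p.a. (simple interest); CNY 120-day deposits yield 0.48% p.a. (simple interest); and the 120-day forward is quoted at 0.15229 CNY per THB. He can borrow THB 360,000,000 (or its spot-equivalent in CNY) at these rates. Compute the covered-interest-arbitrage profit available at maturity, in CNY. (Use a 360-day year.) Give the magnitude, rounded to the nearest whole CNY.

T = 120/360 years.
Route A — deposit THB, sell forward: 360,000,000 × 1.0290666667 × 0.15229 = CNY 56,417,962.56.
Route B — convert at spot, deposit CNY: 360,000,000 × 0.15485 × 1.001600 = CNY 55,835,193.60.
The quoted forward overvalues THB, so borrow CNY, buy THB at spot, deposit the THB at 8.72%, and sell the proceeds forward at 0.15229.
Profit = 56,417,962.56 − 55,835,193.60 = CNY 582,769.

CNY 582,769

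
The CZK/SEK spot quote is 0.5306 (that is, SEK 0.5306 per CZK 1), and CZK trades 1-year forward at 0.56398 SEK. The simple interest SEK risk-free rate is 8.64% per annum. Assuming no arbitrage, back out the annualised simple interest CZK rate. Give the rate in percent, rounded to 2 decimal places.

2.21%

T = 1 year.
F/S = 0.56398/0.5306 = 1.0629099 = (growth of SEK) / (growth of CZK).
The SEK side grows by 1 + 0.0864×1 = 1.086400.
So the CZK growth factor = 1.0220998.
(1.0220998 − 1)/T = 0.022100, i.e. 2.21%.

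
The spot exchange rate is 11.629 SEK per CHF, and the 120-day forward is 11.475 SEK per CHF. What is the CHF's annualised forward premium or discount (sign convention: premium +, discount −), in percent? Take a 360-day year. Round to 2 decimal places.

-3.97%

T = 120/360 years.
(F − S)/S = (11.475 − 11.629)/11.629 = -0.0132428.
Per annum: -0.0132428 / (120/360) = -0.039728 = -3.97%.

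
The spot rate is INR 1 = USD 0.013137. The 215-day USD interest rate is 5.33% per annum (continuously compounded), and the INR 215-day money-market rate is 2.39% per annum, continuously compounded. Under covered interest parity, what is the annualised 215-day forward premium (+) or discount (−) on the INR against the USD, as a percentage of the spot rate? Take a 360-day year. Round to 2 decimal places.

T = 215/360 years.
No-arbitrage forward: 0.013137 × 1.032344 / 1.014376 = 0.013369700 USD/INR.
(F − S)/S ÷ T = (0.013369700 − 0.013137)/0.013137/(215/360) = 0.029660 → 2.97%.

+2.97%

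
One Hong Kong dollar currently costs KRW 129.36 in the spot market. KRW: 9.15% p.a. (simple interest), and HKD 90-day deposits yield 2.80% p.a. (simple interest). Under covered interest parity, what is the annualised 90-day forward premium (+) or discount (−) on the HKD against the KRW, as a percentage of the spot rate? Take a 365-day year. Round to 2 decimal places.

T = 90/365 years.
No-arbitrage forward: 129.36 × 1.0225616 / 1.0069041 = 131.37157 KRW/HKD.
(F − S)/S ÷ T = (131.37157 − 129.36)/129.36/(90/365) = 0.063065 → 6.31%.

+6.31%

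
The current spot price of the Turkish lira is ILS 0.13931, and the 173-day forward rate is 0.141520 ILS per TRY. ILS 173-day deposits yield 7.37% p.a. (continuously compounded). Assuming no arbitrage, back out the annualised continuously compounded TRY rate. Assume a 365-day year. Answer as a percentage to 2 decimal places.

T = 173/365 years.
CIP gives F = S · g_ILS/g_TRY, so g_ILS/g_TRY = 0.14152/0.13931 = 1.0158639.
ILS growth factor: e^(0.0737×173/365) = 1.0355491.
So the TRY growth factor = 1.0193778.
Take logs: ln 1.0193778 / (173/365) = 0.040493, so 4.05%.

4.05%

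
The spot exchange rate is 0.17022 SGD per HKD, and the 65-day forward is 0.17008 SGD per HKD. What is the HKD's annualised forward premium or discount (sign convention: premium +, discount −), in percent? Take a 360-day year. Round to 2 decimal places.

-0.46%

T = 65/360 years.
HKD trades forward at -0.08225% vs spot over the period.
Per annum: -0.0008225 / (65/360) = -0.004555 = -0.46%.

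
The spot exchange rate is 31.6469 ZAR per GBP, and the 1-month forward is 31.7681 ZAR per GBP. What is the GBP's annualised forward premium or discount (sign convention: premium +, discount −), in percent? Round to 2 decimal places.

+4.60%

T = 1/12 years.
(F − S)/S = (31.7681 − 31.6469)/31.6469 = 0.0038298.
Per annum: 0.0038298 / (1/12) = 0.045958 = 4.60%.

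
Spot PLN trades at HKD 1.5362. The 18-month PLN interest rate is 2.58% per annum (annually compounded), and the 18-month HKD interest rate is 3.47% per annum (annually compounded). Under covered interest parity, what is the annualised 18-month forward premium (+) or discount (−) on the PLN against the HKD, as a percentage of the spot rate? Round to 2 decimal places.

T = 18/12 years.
CIP forward (HKD per PLN) = 1.5362 × 1.052499/1.0389486 = 1.5562358.
(F − S)/S ÷ T = (1.5562358 − 1.5362)/1.5362/(18/12) = 0.008695 → 0.87%.

+0.87%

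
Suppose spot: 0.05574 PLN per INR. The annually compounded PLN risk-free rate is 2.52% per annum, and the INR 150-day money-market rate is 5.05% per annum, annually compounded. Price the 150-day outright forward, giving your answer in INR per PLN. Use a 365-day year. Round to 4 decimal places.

18.1211

T = 150/365 years.
PLN accumulates by (1 + 0.0252)^(150/365) = 1.01028031.
INR accumulates by (1 + 0.0505)^(150/365) = 1.02045275.
CIP: F = S · (grow PLN)/(grow INR) = 0.05574 × 1.01028031/1.02045275 = 0.055184353 PLN per INR.
Invert for INR per PLN: 1 / 0.055184353 = 18.1211.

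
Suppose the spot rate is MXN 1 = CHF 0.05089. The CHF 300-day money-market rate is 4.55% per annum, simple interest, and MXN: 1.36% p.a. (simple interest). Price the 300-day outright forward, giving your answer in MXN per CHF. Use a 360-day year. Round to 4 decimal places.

T = 300/360 years.
CHF accumulates by 1 + 0.0455×300/360 = 1.03791667.
MXN growth factor: 1 + 0.0136×300/360 = 1.01133333.
Forward (CHF per MXN) = 0.05089 × 1.03791667 / 1.01133333 = 0.052227666.
Invert for MXN per CHF: 1 / 0.052227666 = 19.1469.

19.1469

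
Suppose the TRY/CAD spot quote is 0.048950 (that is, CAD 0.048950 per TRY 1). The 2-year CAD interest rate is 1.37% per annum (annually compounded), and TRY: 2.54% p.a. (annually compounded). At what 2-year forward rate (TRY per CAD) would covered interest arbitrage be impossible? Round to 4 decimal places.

20.9033

T = 2 years.
CAD accumulates by (1 + 0.0137)^2 = 1.02758769.
Growth of 1 TRY over T: (1 + 0.0254)^2 = 1.05144516.
Forward (CAD per TRY) = 0.04895 × 1.02758769 / 1.05144516 = 0.047839316.
Invert for TRY per CAD: 1 / 0.047839316 = 20.9033.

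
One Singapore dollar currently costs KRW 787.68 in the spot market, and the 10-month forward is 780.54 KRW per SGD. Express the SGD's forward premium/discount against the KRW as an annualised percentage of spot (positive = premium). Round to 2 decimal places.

-1.09%

T = 10/12 years.
SGD trades forward at -0.90646% vs spot over the period.
×(1/T) gives -1.09% p.a.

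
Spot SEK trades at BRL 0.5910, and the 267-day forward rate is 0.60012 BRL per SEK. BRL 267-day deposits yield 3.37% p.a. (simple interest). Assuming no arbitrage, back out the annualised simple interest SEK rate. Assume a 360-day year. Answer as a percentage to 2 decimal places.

1.27%

T = 267/360 years.
CIP gives F = S · g_BRL/g_SEK, so g_BRL/g_SEK = 0.60012/0.591 = 1.0154315.
BRL growth factor: 1 + 0.0337×267/360 = 1.0249942.
So the SEK growth factor = 1.0094174.
r = (1.0094174 − 1)/(267/360) = 0.012698 → 1.27%.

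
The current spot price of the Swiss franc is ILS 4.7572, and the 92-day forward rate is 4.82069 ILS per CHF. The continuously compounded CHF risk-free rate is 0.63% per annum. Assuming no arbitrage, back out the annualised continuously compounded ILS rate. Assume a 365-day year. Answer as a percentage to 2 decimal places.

T = 92/365 years.
CIP gives F = S · g_ILS/g_CHF, so g_ILS/g_CHF = 4.82069/4.7572 = 1.0133461.
The CHF side grows by e^(0.0063×92/365) = 1.0015892.
That pins the ILS growth at 1.0149565.
Take logs: ln 1.0149565 / (92/365) = 0.058899, so 5.89%.

5.89%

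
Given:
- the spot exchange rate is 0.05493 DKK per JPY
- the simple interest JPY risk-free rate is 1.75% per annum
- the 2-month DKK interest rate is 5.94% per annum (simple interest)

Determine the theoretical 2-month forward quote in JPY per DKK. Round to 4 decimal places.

18.0791

T = 2/12 years.
DKK growth factor: 1 + 0.0594×2/12 = 1.009900.
Growth of 1 JPY over T: 1 + 0.0175×2/12 = 1.00291667.
Forward (DKK per JPY) = 0.05493 × 1.009900 / 1.00291667 = 0.055312479.
Quoted the other way: 1/0.055312479 = 18.0791 JPY per DKK.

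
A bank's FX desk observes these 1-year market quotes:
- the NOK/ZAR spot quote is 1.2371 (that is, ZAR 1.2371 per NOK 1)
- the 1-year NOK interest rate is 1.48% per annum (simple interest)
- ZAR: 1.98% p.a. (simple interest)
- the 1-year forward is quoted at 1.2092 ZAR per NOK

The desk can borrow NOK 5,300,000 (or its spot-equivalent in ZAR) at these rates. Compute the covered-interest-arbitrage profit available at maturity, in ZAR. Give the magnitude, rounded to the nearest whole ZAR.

ZAR 182,842

T = 1 year.
Invest the NOK and cover forward: 5,300,000 × 1.014800 × 1.2092 = ZAR 6,503,609.65.
Convert at spot and invest in ZAR: 5,300,000 × 1.2371 × 1.019800 = ZAR 6,686,451.27.
The quoted forward undervalues NOK, so borrow NOK, convert to ZAR at spot, deposit the ZAR at 1.98%, and buy NOK forward at 1.2092 to cover the loan.
The gap between the two covered legs is ZAR 182,842.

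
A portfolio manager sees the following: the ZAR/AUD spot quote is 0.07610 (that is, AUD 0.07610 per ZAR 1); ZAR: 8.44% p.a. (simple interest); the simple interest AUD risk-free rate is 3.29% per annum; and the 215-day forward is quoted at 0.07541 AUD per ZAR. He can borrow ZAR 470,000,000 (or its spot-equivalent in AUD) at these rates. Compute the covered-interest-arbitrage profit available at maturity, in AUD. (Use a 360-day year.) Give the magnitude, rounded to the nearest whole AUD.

AUD 759,437

T = 215/360 years.
Invest the ZAR and cover forward: 470,000,000 × 1.0504055556 × 0.07541 = AUD 37,229,208.99.
Convert at spot and invest in AUD: 470,000,000 × 0.07610 × 1.0196486111 = AUD 36,469,771.87.
The quoted forward overvalues ZAR, so borrow AUD, buy ZAR at spot, deposit the ZAR at 8.44%, and sell the proceeds forward at 0.07541.
Profit = 37,229,208.99 − 36,469,771.87 = AUD 759,437.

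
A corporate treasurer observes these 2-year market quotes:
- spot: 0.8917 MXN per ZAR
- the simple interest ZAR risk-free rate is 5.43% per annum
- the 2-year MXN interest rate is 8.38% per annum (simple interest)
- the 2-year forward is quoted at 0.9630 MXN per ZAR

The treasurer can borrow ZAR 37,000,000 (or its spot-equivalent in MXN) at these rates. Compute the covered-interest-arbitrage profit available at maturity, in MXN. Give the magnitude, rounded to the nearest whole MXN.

MXN 978,017

T = 2 years.
Route A — deposit ZAR, sell forward: 37,000,000 × 1.108600 × 0.9630 = MXN 39,500,526.60.
Route B — convert at spot, deposit MXN: 37,000,000 × 0.8917 × 1.167600 = MXN 38,522,510.04.
The quoted forward overvalues ZAR, so borrow MXN, buy ZAR at spot, deposit the ZAR at 5.43%, and sell the proceeds forward at 0.9630.
Profit = 39,500,526.60 − 38,522,510.04 = MXN 978,017.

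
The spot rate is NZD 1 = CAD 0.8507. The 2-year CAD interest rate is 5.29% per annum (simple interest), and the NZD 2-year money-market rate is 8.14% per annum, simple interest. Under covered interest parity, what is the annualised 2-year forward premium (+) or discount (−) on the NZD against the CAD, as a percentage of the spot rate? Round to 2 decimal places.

T = 2 years.
CIP forward (CAD per NZD) = 0.8507 × 1.105800/1.162800 = 0.8089990.
Annualised premium = (F − S)/S × (1/T) = (0.8089990 − 0.8507)/0.8507 ÷ 2 = -2.45%.

-2.45%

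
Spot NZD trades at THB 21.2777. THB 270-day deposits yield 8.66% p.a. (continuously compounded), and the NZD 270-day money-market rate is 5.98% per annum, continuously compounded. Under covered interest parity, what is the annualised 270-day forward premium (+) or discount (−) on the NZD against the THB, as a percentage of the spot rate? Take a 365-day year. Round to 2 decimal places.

T = 270/365 years.
CIP forward (THB per NZD) = 21.2777 × 1.0661567/1.0452286 = 21.7037330.
(F − S)/S ÷ T = (21.7037330 − 21.2777)/21.2777/(270/365) = 0.027067 → 2.71%.

+2.71%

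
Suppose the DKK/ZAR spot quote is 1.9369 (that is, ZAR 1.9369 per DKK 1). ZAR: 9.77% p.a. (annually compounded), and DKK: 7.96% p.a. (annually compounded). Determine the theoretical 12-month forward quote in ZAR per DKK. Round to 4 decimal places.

T = 1 year.
ZAR accumulates by (1 + 0.0977)^1 = 1.097700.
Growth of 1 DKK over T: (1 + 0.0796)^1 = 1.079600.
CIP: F = S · (grow ZAR)/(grow DKK) = 1.9369 × 1.097700/1.079600 = 1.969373 ZAR per DKK.

1.9694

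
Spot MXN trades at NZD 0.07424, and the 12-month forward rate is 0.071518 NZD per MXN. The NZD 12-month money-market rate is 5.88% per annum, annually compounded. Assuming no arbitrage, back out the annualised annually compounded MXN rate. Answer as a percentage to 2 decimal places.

T = 1 year.
F/S = 0.071518/0.07424 = 0.9633351 = (growth of NZD) / (growth of MXN).
The NZD side grows by (1 + 0.0588)^1 = 1.058800.
Hence g_MXN = 1.0990983.
r = 1.0990983^(1/1) − 1 = 0.099098 → 9.91%.

9.91%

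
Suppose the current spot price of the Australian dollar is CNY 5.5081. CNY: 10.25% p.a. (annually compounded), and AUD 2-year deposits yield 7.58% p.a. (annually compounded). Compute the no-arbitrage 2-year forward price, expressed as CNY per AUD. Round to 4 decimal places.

T = 2 years.
CNY growth factor: (1 + 0.1025)^2 = 1.2155063.
Growth of 1 AUD over T: (1 + 0.0758)^2 = 1.1573456.
CIP: F = S · (grow CNY)/(grow AUD) = 5.5081 × 1.2155063/1.1573456 = 5.784901 CNY per AUD.

5.7849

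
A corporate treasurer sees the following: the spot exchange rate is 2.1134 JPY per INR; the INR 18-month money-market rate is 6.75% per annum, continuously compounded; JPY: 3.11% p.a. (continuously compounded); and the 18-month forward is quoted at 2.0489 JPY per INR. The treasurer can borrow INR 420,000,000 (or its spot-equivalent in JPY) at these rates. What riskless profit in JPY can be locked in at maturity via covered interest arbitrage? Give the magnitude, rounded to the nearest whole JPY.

JPY 22,214,237

T = 18/12 years.
Route A — deposit INR, sell forward: 420,000,000 × 1.1065532455 × 2.0489 = JPY 952,231,116.78.
Route B — convert at spot, deposit JPY: 420,000,000 × 2.1134 × 1.04775523057 = JPY 930,016,879.80.
The quoted forward overvalues INR, so borrow JPY, buy INR at spot, deposit the INR at 6.75%, and sell the proceeds forward at 2.0489.
The gap between the two covered legs is JPY 22,214,237.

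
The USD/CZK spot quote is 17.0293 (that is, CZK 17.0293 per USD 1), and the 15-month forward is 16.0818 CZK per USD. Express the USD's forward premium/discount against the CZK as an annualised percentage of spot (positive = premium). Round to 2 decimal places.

-4.45%

T = 15/12 years.
Period premium: (16.0818 − 17.0293)/17.0293 = -0.0556394.
Annualise by dividing by T: -0.0556394 / (15/12) = -0.044512 → -4.45%.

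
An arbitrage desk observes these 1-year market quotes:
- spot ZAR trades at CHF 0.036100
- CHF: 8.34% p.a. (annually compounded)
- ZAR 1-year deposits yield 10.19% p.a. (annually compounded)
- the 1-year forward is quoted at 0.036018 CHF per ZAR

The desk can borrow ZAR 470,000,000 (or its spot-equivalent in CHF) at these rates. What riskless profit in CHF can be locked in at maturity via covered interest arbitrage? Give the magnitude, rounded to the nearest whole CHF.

CHF 271,422

T = 1 year.
Route A — deposit ZAR, sell forward: 470,000,000 × 1.101900 × 0.036018 = CHF 18,653,470.07.
Route B — convert at spot, deposit CHF: 470,000,000 × 0.036100 × 1.083400 = CHF 18,382,047.80.
The quoted forward overvalues ZAR, so borrow CHF, buy ZAR at spot, deposit the ZAR at 10.19%, and sell the proceeds forward at 0.036018.
Arbitrage profit = |18,653,470.07 − 18,382,047.80| = CHF 271,422.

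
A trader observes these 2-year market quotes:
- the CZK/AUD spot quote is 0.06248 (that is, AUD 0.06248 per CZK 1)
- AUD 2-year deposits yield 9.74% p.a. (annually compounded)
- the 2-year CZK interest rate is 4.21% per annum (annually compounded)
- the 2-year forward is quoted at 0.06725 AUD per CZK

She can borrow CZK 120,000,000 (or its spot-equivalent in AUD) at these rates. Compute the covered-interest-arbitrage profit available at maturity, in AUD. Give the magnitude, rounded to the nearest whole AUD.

T = 2 years.
Keep in CZK, deliver into the forward: 120,000,000·1.08597241·0.06725 = AUD 8,763,797.35.
Swap to AUD now, deposit: 120,000,000·0.06248·1.20428676 = AUD 9,029,260.41.
The quoted forward undervalues CZK, so borrow CZK, convert to AUD at spot, deposit the AUD at 9.74%, and buy CZK forward at 0.06725 to cover the loan.
Arbitrage profit = |8,763,797.35 − 9,029,260.41| = AUD 265,463.

AUD 265,463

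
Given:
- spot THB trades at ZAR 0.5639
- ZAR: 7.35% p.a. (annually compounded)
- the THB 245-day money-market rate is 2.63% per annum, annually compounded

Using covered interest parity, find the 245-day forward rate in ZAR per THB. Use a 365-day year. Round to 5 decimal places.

0.58118

T = 245/365 years.
ZAR accumulates by (1 + 0.0735)^(245/365) = 1.0487581.
THB accumulates by (1 + 0.0263)^(245/365) = 1.017578.
CIP: F = S · (grow ZAR)/(grow THB) = 0.5639 × 1.0487581/1.017578 = 0.5811787 ZAR per THB.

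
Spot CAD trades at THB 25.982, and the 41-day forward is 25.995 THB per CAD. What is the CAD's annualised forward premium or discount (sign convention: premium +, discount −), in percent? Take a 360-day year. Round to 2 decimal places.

T = 41/360 years.
Period premium: (25.995 − 25.982)/25.982 = 0.0005003.
Annualise by dividing by T: 0.0005003 / (41/360) = 0.004393 → 0.44%.

+0.44%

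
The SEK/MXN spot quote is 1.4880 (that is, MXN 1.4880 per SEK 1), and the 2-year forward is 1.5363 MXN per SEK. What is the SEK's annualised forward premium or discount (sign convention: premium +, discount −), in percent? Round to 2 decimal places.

+1.62%

T = 2 years.
Period premium: (1.5363 − 1.488)/1.488 = 0.0324597.
Annualise by dividing by T: 0.0324597 / 2 = 0.016230 → 1.62%.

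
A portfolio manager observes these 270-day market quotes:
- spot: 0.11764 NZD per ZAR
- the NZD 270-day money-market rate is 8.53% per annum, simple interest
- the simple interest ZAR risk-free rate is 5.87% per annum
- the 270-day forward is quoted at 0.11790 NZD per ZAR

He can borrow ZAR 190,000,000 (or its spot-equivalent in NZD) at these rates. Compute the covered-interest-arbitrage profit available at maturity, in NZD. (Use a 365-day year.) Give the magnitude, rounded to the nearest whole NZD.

T = 270/365 years.
Invest the ZAR and cover forward: 190,000,000 × 1.0434219178 × 0.11790 = NZD 23,373,694.38.
Convert at spot and invest in NZD: 190,000,000 × 0.11764 × 1.0630986301 = NZD 23,761,955.34.
The quoted forward undervalues ZAR, so borrow ZAR, convert to NZD at spot, deposit the NZD at 8.53%, and buy ZAR forward at 0.11790 to cover the loan.
The gap between the two covered legs is NZD 388,261.

NZD 388,261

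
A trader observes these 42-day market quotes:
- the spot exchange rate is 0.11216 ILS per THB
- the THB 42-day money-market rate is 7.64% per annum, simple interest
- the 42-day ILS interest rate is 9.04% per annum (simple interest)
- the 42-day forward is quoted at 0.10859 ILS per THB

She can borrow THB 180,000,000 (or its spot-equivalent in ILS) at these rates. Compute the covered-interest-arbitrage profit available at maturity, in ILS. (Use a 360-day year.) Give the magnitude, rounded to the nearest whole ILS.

T = 42/360 years.
Invest the THB and cover forward: 180,000,000 × 1.0089133333 × 0.10859 = ILS 19,720,421.80.
Convert at spot and invest in ILS: 180,000,000 × 0.11216 × 1.0105466667 = ILS 20,401,724.54.
The quoted forward undervalues THB, so borrow THB, convert to ILS at spot, deposit the ILS at 9.04%, and buy THB forward at 0.10859 to cover the loan.
Profit = 20,401,724.54 − 19,720,421.80 = ILS 681,303.

ILS 681,303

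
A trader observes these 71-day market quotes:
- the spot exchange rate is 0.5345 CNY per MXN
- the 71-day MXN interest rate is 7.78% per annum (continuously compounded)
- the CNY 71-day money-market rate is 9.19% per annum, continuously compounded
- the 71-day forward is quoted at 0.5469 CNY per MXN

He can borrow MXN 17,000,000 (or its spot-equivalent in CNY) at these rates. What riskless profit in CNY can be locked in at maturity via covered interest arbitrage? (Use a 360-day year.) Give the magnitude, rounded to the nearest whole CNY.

T = 71/360 years.
Keep in MXN, deliver into the forward: 17,000,000·1.015462211·0.5469 = CNY 9,441,056.81.
Swap to CNY now, deposit: 17,000,000·0.5345·1.018289972 = CNY 9,252,691.83.
The quoted forward overvalues MXN, so borrow CNY, buy MXN at spot, deposit the MXN at 7.78%, and sell the proceeds forward at 0.5469.
Arbitrage profit = |9,441,056.81 − 9,252,691.83| = CNY 188,365.

CNY 188,365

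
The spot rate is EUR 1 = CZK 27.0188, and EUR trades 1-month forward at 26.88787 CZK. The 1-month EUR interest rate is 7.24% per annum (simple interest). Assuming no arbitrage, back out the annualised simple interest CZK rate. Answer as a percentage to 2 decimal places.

1.39%

T = 1/12 years.
CIP gives F = S · g_CZK/g_EUR, so g_CZK/g_EUR = 26.88787/27.0188 = 0.9951541.
EUR growth factor: 1 + 0.0724×1/12 = 1.0060333.
That pins the CZK growth at 1.0011582.
(1.0011582 − 1)/T = 0.013898, i.e. 1.39%.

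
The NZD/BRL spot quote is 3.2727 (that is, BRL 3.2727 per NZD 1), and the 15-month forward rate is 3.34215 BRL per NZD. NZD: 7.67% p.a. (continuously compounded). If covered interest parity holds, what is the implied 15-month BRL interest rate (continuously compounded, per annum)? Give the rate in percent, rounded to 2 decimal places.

9.35%

T = 15/12 years.
F/S = 3.34215/3.2727 = 1.0212210 = (growth of BRL) / (growth of NZD).
The NZD side grows by e^(0.0767×15/12) = 1.1006215.
That pins the BRL growth at 1.1239778.
r = ln(1.1239778)/(15/12) = 0.093499 → 9.35%.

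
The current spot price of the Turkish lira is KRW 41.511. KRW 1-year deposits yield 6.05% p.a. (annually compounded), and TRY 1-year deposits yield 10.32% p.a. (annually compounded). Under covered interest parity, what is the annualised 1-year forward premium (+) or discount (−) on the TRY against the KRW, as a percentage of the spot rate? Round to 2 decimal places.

T = 1 year.
No-arbitrage forward: 41.511 × 1.060500 / 1.103200 = 39.904293 KRW/TRY.
(F − S)/S ÷ T = (39.904293 − 41.511)/41.511/1 = -0.038706 → -3.87%.

-3.87%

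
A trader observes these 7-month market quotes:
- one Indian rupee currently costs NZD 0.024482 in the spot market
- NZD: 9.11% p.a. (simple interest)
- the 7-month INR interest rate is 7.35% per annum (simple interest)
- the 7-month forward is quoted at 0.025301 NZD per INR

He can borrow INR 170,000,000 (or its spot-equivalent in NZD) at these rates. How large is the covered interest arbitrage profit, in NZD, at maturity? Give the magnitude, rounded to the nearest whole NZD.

T = 7/12 years.
Keep in INR, deliver into the forward: 170,000,000·1.042875·0.025301 = NZD 4,485,582.66.
Swap to NZD now, deposit: 170,000,000·0.024482·1.053141667 = NZD 4,383,112.43.
The quoted forward overvalues INR, so borrow NZD, buy INR at spot, deposit the INR at 7.35%, and sell the proceeds forward at 0.025301.
Arbitrage profit = |4,485,582.66 − 4,383,112.43| = NZD 102,470.

NZD 102,470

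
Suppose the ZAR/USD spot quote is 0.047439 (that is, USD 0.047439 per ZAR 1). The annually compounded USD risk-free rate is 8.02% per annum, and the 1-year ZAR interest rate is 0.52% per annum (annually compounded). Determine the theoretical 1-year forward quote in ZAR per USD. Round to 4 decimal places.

19.6161

T = 1 year.
USD accumulates by (1 + 0.0802)^1 = 1.080200.
ZAR growth factor: (1 + 0.0052)^1 = 1.005200.
Forward (USD per ZAR) = 0.047439 × 1.080200 / 1.005200 = 0.050978519.
Quoted the other way: 1/0.050978519 = 19.6161 ZAR per USD.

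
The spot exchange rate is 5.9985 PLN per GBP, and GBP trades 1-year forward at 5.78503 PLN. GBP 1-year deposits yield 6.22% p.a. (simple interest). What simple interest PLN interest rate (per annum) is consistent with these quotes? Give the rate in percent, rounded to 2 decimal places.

T = 1 year.
CIP gives F = S · g_PLN/g_GBP, so g_PLN/g_GBP = 5.78503/5.9985 = 0.9644128.
The GBP side grows by 1 + 0.0622×1 = 1.062200.
That pins the PLN growth at 1.0243993.
(1.0243993 − 1)/T = 0.024399, i.e. 2.44%.

2.44%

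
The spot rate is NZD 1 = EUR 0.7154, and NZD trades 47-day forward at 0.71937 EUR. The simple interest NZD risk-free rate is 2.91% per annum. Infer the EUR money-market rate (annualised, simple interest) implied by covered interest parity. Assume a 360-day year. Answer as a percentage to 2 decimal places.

7.18%

T = 47/360 years.
CIP gives F = S · g_EUR/g_NZD, so g_EUR/g_NZD = 0.71937/0.7154 = 1.0055493.
The NZD side grows by 1 + 0.0291×47/360 = 1.0037992.
So the EUR growth factor = 1.0093696.
(1.0093696 − 1)/T = 0.071767, i.e. 7.18%.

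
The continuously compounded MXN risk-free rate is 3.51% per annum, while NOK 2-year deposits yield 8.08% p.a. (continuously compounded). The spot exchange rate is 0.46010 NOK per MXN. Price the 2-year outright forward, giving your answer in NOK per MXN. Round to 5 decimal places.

T = 2 years.
Growth of 1 NOK over T: e^(0.0808×2) = 1.175390.
Growth of 1 MXN over T: e^(0.0351×2) = 1.0727227.
CIP: F = S · (grow NOK)/(grow MXN) = 0.4601 × 1.175390/1.0727227 = 0.5041349 NOK per MXN.

0.50413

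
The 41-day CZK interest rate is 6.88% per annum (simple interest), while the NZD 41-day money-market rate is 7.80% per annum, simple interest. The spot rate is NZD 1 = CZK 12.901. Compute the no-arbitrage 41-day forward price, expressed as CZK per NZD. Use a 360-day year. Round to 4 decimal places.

T = 41/360 years.
Growth of 1 CZK over T: 1 + 0.0688×41/360 = 1.00783556.
NZD accumulates by 1 + 0.0780×41/360 = 1.00888333.
CIP: F = S · (grow CZK)/(grow NZD) = 12.901 × 1.00783556/1.00888333 = 12.887602 CZK per NZD.

12.8876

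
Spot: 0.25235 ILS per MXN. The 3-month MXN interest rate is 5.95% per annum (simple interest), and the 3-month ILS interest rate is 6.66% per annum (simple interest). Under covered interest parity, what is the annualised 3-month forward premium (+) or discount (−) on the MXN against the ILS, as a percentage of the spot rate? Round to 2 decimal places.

T = 3/12 years.
F = S · g_ILS/g_MXN = 0.25235 × 1.016650/1.014875 = 0.25279136.
Annualised premium = (F − S)/S × (1/T) = (0.25279136 − 0.25235)/0.25235 ÷ (3/12) = 0.70%.

+0.70%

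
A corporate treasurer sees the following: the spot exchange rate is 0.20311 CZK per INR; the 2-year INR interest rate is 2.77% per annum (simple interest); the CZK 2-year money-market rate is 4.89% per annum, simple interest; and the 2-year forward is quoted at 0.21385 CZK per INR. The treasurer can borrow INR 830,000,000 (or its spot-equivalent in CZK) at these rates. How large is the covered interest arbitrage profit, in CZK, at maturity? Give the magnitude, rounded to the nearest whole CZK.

CZK 2,260,200

T = 2 years.
Keep in INR, deliver into the forward: 830,000,000·1.055400·0.21385 = CZK 187,328,750.70.
Swap to CZK now, deposit: 830,000,000·0.20311·1.097800 = CZK 185,068,551.14.
The quoted forward overvalues INR, so borrow CZK, buy INR at spot, deposit the INR at 2.77%, and sell the proceeds forward at 0.21385.
The gap between the two covered legs is CZK 2,260,200.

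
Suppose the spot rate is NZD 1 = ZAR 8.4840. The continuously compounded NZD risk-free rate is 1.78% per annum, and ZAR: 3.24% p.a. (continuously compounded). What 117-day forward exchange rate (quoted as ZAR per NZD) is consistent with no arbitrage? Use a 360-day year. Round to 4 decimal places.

T = 117/360 years.
Growth of 1 ZAR over T: e^(0.0324×117/360) = 1.0105856.
NZD accumulates by e^(0.0178×117/360) = 1.0058018.
CIP: F = S · (grow ZAR)/(grow NZD) = 8.484 × 1.0105856/1.0058018 = 8.524352 ZAR per NZD.

8.5244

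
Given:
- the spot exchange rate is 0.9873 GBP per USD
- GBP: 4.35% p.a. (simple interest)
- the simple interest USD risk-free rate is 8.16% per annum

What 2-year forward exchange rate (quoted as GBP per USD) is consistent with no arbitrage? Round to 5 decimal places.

T = 2 years.
GBP growth factor: 1 + 0.0435×2 = 1.087000.
Growth of 1 USD over T: 1 + 0.0816×2 = 1.163200.
CIP: F = S · (grow GBP)/(grow USD) = 0.9873 × 1.087000/1.163200 = 0.9226230 GBP per USD.

0.92262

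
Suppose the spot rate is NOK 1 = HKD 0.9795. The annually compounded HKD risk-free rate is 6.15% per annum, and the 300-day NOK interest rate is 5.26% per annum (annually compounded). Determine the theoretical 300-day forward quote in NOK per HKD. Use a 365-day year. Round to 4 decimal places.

T = 300/365 years.
Growth of 1 HKD over T: (1 + 0.0615)^(300/365) = 1.0502776.
Growth of 1 NOK over T: (1 + 0.0526)^(300/365) = 1.0430345.
Forward (HKD per NOK) = 0.9795 × 1.0502776 / 1.0430345 = 0.9863019.
Quoted the other way: 1/0.9863019 = 1.0139 NOK per HKD.

1.0139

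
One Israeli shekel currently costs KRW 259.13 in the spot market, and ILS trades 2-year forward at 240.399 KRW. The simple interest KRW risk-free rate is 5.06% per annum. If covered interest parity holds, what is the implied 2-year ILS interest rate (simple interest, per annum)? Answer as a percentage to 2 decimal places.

9.35%

T = 2 years.
CIP gives F = S · g_KRW/g_ILS, so g_KRW/g_ILS = 240.399/259.13 = 0.9277158.
The KRW side grows by 1 + 0.0506×2 = 1.101200.
Hence g_ILS = 1.1870015.
r = (1.1870015 − 1)/2 = 0.093501 → 9.35%.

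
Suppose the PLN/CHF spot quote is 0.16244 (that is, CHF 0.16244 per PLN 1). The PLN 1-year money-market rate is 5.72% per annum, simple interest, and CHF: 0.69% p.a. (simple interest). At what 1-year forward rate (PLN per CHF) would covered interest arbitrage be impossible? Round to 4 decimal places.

6.4637

T = 1 year.
CHF growth factor: 1 + 0.0069×1 = 1.006900.
PLN growth factor: 1 + 0.0572×1 = 1.057200.
CIP: F = S · (grow CHF)/(grow PLN) = 0.16244 × 1.006900/1.057200 = 0.1547113 CHF per PLN.
Invert for PLN per CHF: 1 / 0.1547113 = 6.4637.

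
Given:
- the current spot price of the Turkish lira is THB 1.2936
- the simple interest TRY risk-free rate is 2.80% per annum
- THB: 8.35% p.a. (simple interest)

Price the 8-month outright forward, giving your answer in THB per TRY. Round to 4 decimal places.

T = 8/12 years.
THB accumulates by 1 + 0.0835×8/12 = 1.0556667.
TRY growth factor: 1 + 0.0280×8/12 = 1.0186667.
CIP: F = S · (grow THB)/(grow TRY) = 1.2936 × 1.0556667/1.0186667 = 1.340586 THB per TRY.

1.3406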